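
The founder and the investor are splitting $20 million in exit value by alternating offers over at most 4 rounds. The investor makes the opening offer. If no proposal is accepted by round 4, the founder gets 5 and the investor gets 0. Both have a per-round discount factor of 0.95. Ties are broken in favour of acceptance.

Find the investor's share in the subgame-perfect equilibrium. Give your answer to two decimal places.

1.90

Round 4 (the founder proposes): the investor will accept anything ≥ 0, so the founder offers 0 and keeps 20.
Round 3 (the investor proposes): the founder can get 20 next round, worth 0.95 × 20 = 19 now; the investor offers that and keeps 1.
Round 2 (the founder proposes): the investor can get 1 next round, worth 0.95 × 1 = 0.95 now; the founder offers that and keeps 19.05.
Round 1 (the investor proposes): the founder can get 19.05 next round, worth 0.95 × 19.05 = 18.0975 now. The investor offers 18.0975 and keeps 20 − 18.0975 = 1.9025.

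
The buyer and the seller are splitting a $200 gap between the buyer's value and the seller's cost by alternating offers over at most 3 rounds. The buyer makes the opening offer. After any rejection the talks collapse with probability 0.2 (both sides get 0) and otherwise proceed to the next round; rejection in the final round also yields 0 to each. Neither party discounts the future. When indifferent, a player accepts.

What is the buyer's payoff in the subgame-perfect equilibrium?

Round 3 (the buyer proposes): the seller will accept anything ≥ 0, so the buyer offers 0 and keeps 200.
Round 2 (the seller proposes): rejecting gives the buyer an expected 0.8 × 200 = 160; the seller offers that and keeps 40.
Round 1 (the buyer proposes): rejecting gives the seller an expected 0.8 × 40 = 32, so the buyer offers 32, keeping 168.

168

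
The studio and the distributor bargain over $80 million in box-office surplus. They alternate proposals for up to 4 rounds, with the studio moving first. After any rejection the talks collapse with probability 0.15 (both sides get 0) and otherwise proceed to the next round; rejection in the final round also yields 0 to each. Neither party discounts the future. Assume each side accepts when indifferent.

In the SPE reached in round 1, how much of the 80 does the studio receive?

Round 4 (the distributor proposes): the studio will accept anything ≥ 0, so the distributor offers 0 and keeps 80.
Round 3 (the studio proposes): rejecting gives the distributor an expected 0.85 × 80 = 68. The studio offers 68 and keeps 80 − 68 = 12.
Round 2 (the distributor proposes): rejecting gives the studio an expected 0.85 × 12 = 10.2; the distributor offers that and keeps 69.8.
Round 1 (the studio proposes): rejecting gives the distributor an expected 0.85 × 69.8 = 59.33; the studio offers that and keeps 20.67.

20.67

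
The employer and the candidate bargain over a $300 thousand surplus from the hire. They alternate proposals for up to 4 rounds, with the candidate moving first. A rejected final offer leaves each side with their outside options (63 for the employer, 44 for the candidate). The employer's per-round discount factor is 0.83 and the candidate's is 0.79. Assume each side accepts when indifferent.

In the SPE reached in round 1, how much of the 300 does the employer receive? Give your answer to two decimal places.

191.61

Round 4 (the employer proposes): the candidate gets 44 if talks fail, so the employer offers 44 and keeps 256.
Round 3 (the candidate proposes): the employer can get 256 next round, worth 0.83 × 256 = 212.48 now; the candidate offers that and keeps 87.52.
Round 2 (the employer proposes): the candidate can get 87.52 next round, worth 0.79 × 87.52 = 69.1408 now, so the employer offers 69.1408, keeping 230.8592.
Round 1 (the candidate proposes): the employer can get 230.8592 next round, worth 0.83 × 230.8592 = 191.613136 now. The candidate offers 191.613136 and keeps 300 − 191.613136 = 108.386864.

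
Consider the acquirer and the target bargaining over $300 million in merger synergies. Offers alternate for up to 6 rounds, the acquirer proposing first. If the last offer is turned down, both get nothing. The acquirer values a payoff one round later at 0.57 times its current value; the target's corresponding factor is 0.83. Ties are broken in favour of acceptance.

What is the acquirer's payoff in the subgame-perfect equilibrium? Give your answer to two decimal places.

86.54

Solve by backward induction from round 6.
Round 6 (the target proposes): rejection yields 0 for the acquirer; the target offers 0 and keeps 300.
Round 5 (the acquirer proposes): the target can get 300 next round, worth 0.83 × 300 = 249 now; the acquirer offers that and keeps 51.
Round 4 (the target proposes): the acquirer can get 51 next round, worth 0.57 × 51 = 29.07 now; the target offers that and keeps 270.93.
Round 3 (the acquirer proposes): the target can get 270.93 next round, worth 0.83 × 270.93 = 224.8719 now; the acquirer offers that and keeps 75.1281.
Round 2 (the target proposes): the acquirer can get 75.1281 next round, worth 0.57 × 75.1281 = 42.823017 now, so the target offers 42.823017, keeping 257.176983.
Round 1 (the acquirer proposes): the target can get 257.176983 next round, worth 0.83 × 257.176983 = 213.45689589 now, so the acquirer offers 213.45689589, keeping 86.54310411.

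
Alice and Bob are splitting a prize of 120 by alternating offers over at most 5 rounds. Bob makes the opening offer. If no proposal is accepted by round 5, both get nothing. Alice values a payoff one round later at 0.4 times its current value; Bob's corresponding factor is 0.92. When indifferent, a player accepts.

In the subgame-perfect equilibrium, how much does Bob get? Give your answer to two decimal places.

114.75

Round 5 (Bob proposes): rejection yields 0 for Alice; Bob offers 0 and keeps 120.
Round 4 (Alice proposes): Bob can get 120 next round, worth 0.92 × 120 = 110.4 now. Alice offers 110.4 and keeps 120 − 110.4 = 9.6.
Round 3 (Bob proposes): Alice can get 9.6 next round, worth 0.4 × 9.6 = 3.84 now; Bob offers that and keeps 116.16.
Round 2 (Alice proposes): Bob can get 116.16 next round, worth 0.92 × 116.16 = 106.8672 now, so Alice offers 106.8672, keeping 13.1328.
Round 1 (Bob proposes): Alice can get 13.1328 next round, worth 0.4 × 13.1328 = 5.25312 now. Bob offers 5.25312 and keeps 120 − 5.25312 = 114.74688.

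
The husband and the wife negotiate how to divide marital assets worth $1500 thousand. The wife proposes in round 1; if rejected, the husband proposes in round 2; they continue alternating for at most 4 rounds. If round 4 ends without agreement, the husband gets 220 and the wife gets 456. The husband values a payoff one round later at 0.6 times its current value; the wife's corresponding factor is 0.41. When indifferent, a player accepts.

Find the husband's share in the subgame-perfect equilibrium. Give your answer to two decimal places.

685.09

Round 4 (the husband proposes): the wife gets 456 if talks fail, so the husband offers 456 and keeps 1044.
Round 3 (the wife proposes): the husband can get 1044 next round, worth 0.6 × 1044 = 626.4 now; the wife offers that and keeps 873.6.
Round 2 (the husband proposes): the wife can get 873.6 next round, worth 0.41 × 873.6 = 358.176 now, so the husband offers 358.176, keeping 1141.824.
Round 1 (the wife proposes): the husband can get 1141.824 next round, worth 0.6 × 1141.824 = 685.0944 now, so the wife offers 685.0944, keeping 814.9056.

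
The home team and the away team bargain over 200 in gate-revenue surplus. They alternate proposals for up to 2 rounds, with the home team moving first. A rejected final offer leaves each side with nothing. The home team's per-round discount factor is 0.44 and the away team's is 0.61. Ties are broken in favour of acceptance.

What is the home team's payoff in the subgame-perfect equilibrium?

78

Round 2 (the away team proposes): the home team will accept anything ≥ 0, so the away team offers 0 and keeps 200.
Round 1 (the home team proposes): the away team can get 200 next round, worth 0.61 × 200 = 122 now; the home team offers that and keeps 78.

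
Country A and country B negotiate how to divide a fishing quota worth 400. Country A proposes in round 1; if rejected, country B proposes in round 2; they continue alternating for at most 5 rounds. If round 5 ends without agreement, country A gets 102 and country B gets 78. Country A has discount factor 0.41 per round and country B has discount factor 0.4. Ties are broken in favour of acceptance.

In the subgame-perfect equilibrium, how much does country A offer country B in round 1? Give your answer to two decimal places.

111.98

Round 5 (country A proposes): country B gets 78 if talks fail, so country A offers 78 and keeps 322.
Round 4 (country B proposes): country A can get 322 next round, worth 0.41 × 322 = 132.02 now; country B offers that and keeps 267.98.
Round 3 (country A proposes): country B can get 267.98 next round, worth 0.4 × 267.98 = 107.192 now; country A offers that and keeps 292.808.
Round 2 (country B proposes): country A can get 292.808 next round, worth 0.41 × 292.808 = 120.05128 now, so country B offers 120.05128, keeping 279.94872.
Round 1 (country A proposes): country B can get 279.94872 next round, worth 0.4 × 279.94872 = 111.979488 now; country A offers that and keeps 288.020512.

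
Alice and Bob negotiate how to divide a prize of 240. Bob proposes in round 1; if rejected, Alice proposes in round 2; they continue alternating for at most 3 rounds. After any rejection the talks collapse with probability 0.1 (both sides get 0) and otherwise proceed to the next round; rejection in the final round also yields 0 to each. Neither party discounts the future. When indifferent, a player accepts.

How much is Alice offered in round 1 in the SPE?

By backward induction:
Round 3 (Bob proposes): rejection yields 0 for Alice; Bob offers 0 and keeps 240.
Round 2 (Alice proposes): rejecting gives Bob an expected 0.9 × 240 = 216. Alice offers 216 and keeps 240 − 216 = 24.
Round 1 (Bob proposes): rejecting gives Alice an expected 0.9 × 24 = 21.6; Bob offers that and keeps 218.4.

21.6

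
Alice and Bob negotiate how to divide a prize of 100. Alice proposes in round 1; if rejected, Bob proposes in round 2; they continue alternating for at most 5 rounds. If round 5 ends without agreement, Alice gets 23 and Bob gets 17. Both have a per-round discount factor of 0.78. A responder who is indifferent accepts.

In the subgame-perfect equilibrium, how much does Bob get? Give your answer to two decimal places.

Round 5 (Alice proposes): Bob gets 17 if talks fail, so Alice offers 17 and keeps 83.
Round 4 (Bob proposes): Alice can get 83 next round, worth 0.78 × 83 = 64.74 now; Bob offers that and keeps 35.26.
Round 3 (Alice proposes): Bob can get 35.26 next round, worth 0.78 × 35.26 = 27.5028 now; Alice offers that and keeps 72.4972.
Round 2 (Bob proposes): Alice can get 72.4972 next round, worth 0.78 × 72.4972 = 56.547816 now, so Bob offers 56.547816, keeping 43.452184.
Round 1 (Alice proposes): Bob can get 43.452184 next round, worth 0.78 × 43.452184 = 33.89270352 now, so Alice offers 33.89270352, keeping 66.10729648.

33.89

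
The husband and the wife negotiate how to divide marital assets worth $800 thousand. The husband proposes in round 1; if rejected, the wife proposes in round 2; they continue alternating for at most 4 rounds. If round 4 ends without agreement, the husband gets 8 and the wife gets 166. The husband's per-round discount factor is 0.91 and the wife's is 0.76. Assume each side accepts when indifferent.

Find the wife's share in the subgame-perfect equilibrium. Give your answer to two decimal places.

By backward induction:
Round 4 (the wife proposes): the husband gets 8 if talks fail, so the wife offers 8 and keeps 792.
Round 3 (the husband proposes): the wife can get 792 next round, worth 0.76 × 792 = 601.92 now. The husband offers 601.92 and keeps 800 − 601.92 = 198.08.
Round 2 (the wife proposes): the husband can get 198.08 next round, worth 0.91 × 198.08 = 180.2528 now. The wife offers 180.2528 and keeps 800 − 180.2528 = 619.7472.
Round 1 (the husband proposes): the wife can get 619.7472 next round, worth 0.76 × 619.7472 = 471.007872 now; the husband offers that and keeps 328.992128.

471.01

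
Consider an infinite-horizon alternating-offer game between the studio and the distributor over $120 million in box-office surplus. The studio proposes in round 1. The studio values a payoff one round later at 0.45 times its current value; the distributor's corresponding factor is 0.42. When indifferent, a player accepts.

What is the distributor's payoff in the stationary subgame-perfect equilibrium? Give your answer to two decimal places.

34.18

In a stationary SPE each proposer offers the other exactly their discounted continuation value.
If the studio keeps x when proposing and the distributor keeps y when proposing, then x = 120 − 0.42y and y = 120 − 0.45x.
Solving: x = 120(1 − 0.42) / (1 − 0.45·0.42) = 69.6 / 0.811 ≈ 85.8200.
The distributor gets 120 − 85.8200 ≈ 34.1800.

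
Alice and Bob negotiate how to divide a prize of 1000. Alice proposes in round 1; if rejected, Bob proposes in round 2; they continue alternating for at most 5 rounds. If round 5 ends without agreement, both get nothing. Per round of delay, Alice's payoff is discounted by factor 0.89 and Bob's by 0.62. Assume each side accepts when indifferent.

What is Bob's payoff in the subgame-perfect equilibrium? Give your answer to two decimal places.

105.83

Round 5 (Alice proposes): rejection yields 0 for Bob; Alice offers 0 and keeps 1000.
Round 4 (Bob proposes): Alice can get 1000 next round, worth 0.89 × 1000 = 890 now. Bob offers 890 and keeps 1000 − 890 = 110.
Round 3 (Alice proposes): Bob can get 110 next round, worth 0.62 × 110 = 68.2 now; Alice offers that and keeps 931.8.
Round 2 (Bob proposes): Alice can get 931.8 next round, worth 0.89 × 931.8 = 829.302 now. Bob offers 829.302 and keeps 1000 − 829.302 = 170.698.
Round 1 (Alice proposes): Bob can get 170.698 next round, worth 0.62 × 170.698 = 105.83276 now; Alice offers that and keeps 894.16724.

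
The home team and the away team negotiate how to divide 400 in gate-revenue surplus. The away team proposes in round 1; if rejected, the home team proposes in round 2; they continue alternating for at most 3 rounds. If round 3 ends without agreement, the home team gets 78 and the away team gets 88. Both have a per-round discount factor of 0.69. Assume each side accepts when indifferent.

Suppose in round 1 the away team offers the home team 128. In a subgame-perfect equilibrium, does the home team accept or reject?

Accept

Round 3 (the away team proposes): the home team gets 78 if talks fail, so the away team offers 78 and keeps 322.
Round 2 (the home team proposes): the away team can get 322 next round, worth 0.69 × 322 = 222.18 now, so the home team offers 222.18, keeping 177.82.
So by rejecting in round 1, the home team gets 177.82 next round, worth 0.69 × 177.82 = 122.6958 now.
Offer 128 ≥ 122.6958, so the home team accepts.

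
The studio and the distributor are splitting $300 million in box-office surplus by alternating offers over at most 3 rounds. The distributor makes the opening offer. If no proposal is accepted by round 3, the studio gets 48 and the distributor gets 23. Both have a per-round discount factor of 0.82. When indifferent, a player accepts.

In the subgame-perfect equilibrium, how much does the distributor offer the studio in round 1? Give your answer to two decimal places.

76.56

Work backward from the last round.
Round 3 (the distributor proposes): the studio gets 48 if talks fail, so the distributor offers 48 and keeps 252.
Round 2 (the studio proposes): the distributor can get 252 next round, worth 0.82 × 252 = 206.64 now, so the studio offers 206.64, keeping 93.36.
Round 1 (the distributor proposes): the studio can get 93.36 next round, worth 0.82 × 93.36 = 76.5552 now. The distributor offers 76.5552 and keeps 300 − 76.5552 = 223.4448.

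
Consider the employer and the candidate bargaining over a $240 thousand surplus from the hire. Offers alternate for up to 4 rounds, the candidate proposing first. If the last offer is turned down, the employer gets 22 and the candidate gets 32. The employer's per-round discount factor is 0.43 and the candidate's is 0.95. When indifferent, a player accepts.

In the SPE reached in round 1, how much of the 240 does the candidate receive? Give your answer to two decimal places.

198.30

Round 4 (the employer proposes): the candidate gets 32 if talks fail, so the employer offers 32 and keeps 208.
Round 3 (the candidate proposes): the employer can get 208 next round, worth 0.43 × 208 = 89.44 now; the candidate offers that and keeps 150.56.
Round 2 (the employer proposes): the candidate can get 150.56 next round, worth 0.95 × 150.56 = 143.032 now. The employer offers 143.032 and keeps 240 − 143.032 = 96.968.
Round 1 (the candidate proposes): the employer can get 96.968 next round, worth 0.43 × 96.968 = 41.69624 now; the candidate offers that and keeps 198.30376.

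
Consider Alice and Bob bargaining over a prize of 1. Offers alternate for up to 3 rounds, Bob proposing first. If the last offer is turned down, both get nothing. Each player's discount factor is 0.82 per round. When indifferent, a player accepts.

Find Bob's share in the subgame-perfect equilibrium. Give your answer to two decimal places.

Work backward from the last round.
Round 3 (Bob proposes): Alice will accept anything ≥ 0, so Bob offers 0 and keeps 1.
Round 2 (Alice proposes): Bob can get 1 next round, worth 0.82 × 1 = 0.82 now; Alice offers that and keeps 0.18.
Round 1 (Bob proposes): Alice can get 0.18 next round, worth 0.82 × 0.18 = 0.1476 now, so Bob offers 0.1476, keeping 0.8524.

0.85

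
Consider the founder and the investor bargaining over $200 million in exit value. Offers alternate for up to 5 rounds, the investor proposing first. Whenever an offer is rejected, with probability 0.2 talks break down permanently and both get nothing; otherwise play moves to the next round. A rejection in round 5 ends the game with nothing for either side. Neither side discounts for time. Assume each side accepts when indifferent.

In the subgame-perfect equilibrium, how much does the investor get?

By backward induction:
Round 5 (the investor proposes): rejection yields 0 for the founder; the investor offers 0 and keeps 200.
Round 4 (the founder proposes): rejecting gives the investor an expected 0.8 × 200 = 160. The founder offers 160 and keeps 200 − 160 = 40.
Round 3 (the investor proposes): rejecting gives the founder an expected 0.8 × 40 = 32, so the investor offers 32, keeping 168.
Round 2 (the founder proposes): rejecting gives the investor an expected 0.8 × 168 = 134.4, so the founder offers 134.4, keeping 65.6.
Round 1 (the investor proposes): rejecting gives the founder an expected 0.8 × 65.6 = 52.48. The investor offers 52.48 and keeps 200 − 52.48 = 147.52.

147.52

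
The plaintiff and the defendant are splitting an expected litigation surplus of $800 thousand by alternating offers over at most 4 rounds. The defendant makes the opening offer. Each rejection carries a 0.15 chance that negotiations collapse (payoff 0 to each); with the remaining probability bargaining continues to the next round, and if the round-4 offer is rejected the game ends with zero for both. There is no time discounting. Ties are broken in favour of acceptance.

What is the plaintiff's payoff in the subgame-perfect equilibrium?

Round 4 (the plaintiff proposes): the defendant will accept anything ≥ 0, so the plaintiff offers 0 and keeps 800.
Round 3 (the defendant proposes): rejecting gives the plaintiff an expected 0.85 × 800 = 680; the defendant offers that and keeps 120.
Round 2 (the plaintiff proposes): rejecting gives the defendant an expected 0.85 × 120 = 102, so the plaintiff offers 102, keeping 698.
Round 1 (the defendant proposes): rejecting gives the plaintiff an expected 0.85 × 698 = 593.3; the defendant offers that and keeps 206.7.

593.3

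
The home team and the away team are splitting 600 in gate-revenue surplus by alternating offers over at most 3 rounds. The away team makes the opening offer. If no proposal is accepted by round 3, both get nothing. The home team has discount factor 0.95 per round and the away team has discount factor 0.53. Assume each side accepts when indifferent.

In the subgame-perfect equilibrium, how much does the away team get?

Round 3 (the away team proposes): rejection yields 0 for the home team; the away team offers 0 and keeps 600.
Round 2 (the home team proposes): the away team can get 600 next round, worth 0.53 × 600 = 318 now. The home team offers 318 and keeps 600 − 318 = 282.
Round 1 (the away team proposes): the home team can get 282 next round, worth 0.95 × 282 = 267.9 now, so the away team offers 267.9, keeping 332.1.

332.1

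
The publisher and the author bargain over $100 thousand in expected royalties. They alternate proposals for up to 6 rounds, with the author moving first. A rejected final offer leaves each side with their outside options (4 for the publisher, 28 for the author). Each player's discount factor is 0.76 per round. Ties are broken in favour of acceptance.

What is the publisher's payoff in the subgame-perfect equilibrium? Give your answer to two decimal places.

Round 6 (the publisher proposes): the author gets 28 if talks fail, so the publisher offers 28 and keeps 72.
Round 5 (the author proposes): the publisher can get 72 next round, worth 0.76 × 72 = 54.72 now. The author offers 54.72 and keeps 100 − 54.72 = 45.28.
Round 4 (the publisher proposes): the author can get 45.28 next round, worth 0.76 × 45.28 = 34.4128 now. The publisher offers 34.4128 and keeps 100 − 34.4128 = 65.5872.
Round 3 (the author proposes): the publisher can get 65.5872 next round, worth 0.76 × 65.5872 = 49.846272 now; the author offers that and keeps 50.153728.
Round 2 (the publisher proposes): the author can get 50.153728 next round, worth 0.76 × 50.153728 = 38.11683328 now. The publisher offers 38.11683328 and keeps 100 − 38.11683328 = 61.88316672.
Round 1 (the author proposes): the publisher can get 61.88316672 next round, worth 0.76 × 61.88316672 = 47.0312067072 now; the author offers that and keeps 52.9687932928.

47.03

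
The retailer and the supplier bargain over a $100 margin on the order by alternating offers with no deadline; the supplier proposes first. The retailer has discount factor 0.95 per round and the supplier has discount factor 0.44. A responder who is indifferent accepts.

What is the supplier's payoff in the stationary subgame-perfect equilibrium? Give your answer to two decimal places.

Let x be the supplier's share when the supplier proposes and y be the retailer's share when the retailer proposes.
The retailer accepts iff offered ≥ 0.95·y, so x = 100 − 0.95y. Symmetrically y = 100 − 0.44x.
Substituting: x = 100 − 0.95(100 − 0.44x), giving x(1 − 0.44·0.95) = 100(1 − 0.95).
So x = 100 × 0.05 / 0.582 ≈ 8.5911, and the retailer receives 100 − x ≈ 91.4089.

8.59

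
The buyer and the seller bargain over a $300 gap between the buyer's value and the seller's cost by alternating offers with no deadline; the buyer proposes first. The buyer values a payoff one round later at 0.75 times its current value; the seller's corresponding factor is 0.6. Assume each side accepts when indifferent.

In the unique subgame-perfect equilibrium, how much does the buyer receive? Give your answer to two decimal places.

218.18

When the buyer proposes, the seller accepts any offer worth at least 0.6 times what the seller would get by proposing next round; and vice versa.
This gives x = 300 − 0.6y and y = 300 − 0.75x, where x and y are each side's share when it proposes.
Hence (1 − 0.6·0.75)x = 300(1 − 0.6), i.e. 0.55·x = 120.
x ≈ 218.1818; the seller's share is 300 − x ≈ 81.8182.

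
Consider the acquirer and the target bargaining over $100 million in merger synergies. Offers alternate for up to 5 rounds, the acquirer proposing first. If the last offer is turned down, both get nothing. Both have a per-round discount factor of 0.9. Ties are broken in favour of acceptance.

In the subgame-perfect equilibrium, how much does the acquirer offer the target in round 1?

Round 5 (the acquirer proposes): the target will accept anything ≥ 0, so the acquirer offers 0 and keeps 100.
Round 4 (the target proposes): the acquirer can get 100 next round, worth 0.9 × 100 = 90 now. The target offers 90 and keeps 100 − 90 = 10.
Round 3 (the acquirer proposes): the target can get 10 next round, worth 0.9 × 10 = 9 now, so the acquirer offers 9, keeping 91.
Round 2 (the target proposes): the acquirer can get 91 next round, worth 0.9 × 91 = 81.9 now; the target offers that and keeps 18.1.
Round 1 (the acquirer proposes): the target can get 18.1 next round, worth 0.9 × 18.1 = 16.29 now; the acquirer offers that and keeps 83.71.

16.29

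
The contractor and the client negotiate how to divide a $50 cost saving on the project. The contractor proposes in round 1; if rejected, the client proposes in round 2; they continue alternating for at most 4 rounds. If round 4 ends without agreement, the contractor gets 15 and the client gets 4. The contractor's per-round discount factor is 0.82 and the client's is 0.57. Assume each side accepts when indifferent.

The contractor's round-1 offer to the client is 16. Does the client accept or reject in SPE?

Work out the client's continuation value if the offer is rejected.
Round 4 (the client proposes): the contractor gets 15 if talks fail, so the client offers 15 and keeps 35.
Round 3 (the contractor proposes): the client can get 35 next round, worth 0.57 × 35 = 19.95 now. The contractor offers 19.95 and keeps 50 − 19.95 = 30.05.
Round 2 (the client proposes): the contractor can get 30.05 next round, worth 0.82 × 30.05 = 24.641 now; the client offers that and keeps 25.359.
So by rejecting in round 1, the client gets 25.359 next round, worth 0.57 × 25.359 = 14.45463 now.
Offer 16 ≥ 14.45463, so the client accepts.

Accept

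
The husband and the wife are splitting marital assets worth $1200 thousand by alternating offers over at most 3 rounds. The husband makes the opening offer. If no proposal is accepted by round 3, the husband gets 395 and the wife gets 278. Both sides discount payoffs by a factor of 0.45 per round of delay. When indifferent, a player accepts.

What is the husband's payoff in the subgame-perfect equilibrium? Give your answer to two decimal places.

846.71

Work backward from the last round.
Round 3 (the husband proposes): the wife gets 278 if talks fail, so the husband offers 278 and keeps 922.
Round 2 (the wife proposes): the husband can get 922 next round, worth 0.45 × 922 = 414.9 now; the wife offers that and keeps 785.1.
Round 1 (the husband proposes): the wife can get 785.1 next round, worth 0.45 × 785.1 = 353.295 now; the husband offers that and keeps 846.705.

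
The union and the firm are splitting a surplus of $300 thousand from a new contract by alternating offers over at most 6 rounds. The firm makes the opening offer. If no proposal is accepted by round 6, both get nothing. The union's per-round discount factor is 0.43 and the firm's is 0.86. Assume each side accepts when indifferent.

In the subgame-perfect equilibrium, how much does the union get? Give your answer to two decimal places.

42.38

Round 6 (the union proposes): rejection yields 0 for the firm; the union offers 0 and keeps 300.
Round 5 (the firm proposes): the union can get 300 next round, worth 0.43 × 300 = 129 now. The firm offers 129 and keeps 300 − 129 = 171.
Round 4 (the union proposes): the firm can get 171 next round, worth 0.86 × 171 = 147.06 now; the union offers that and keeps 152.94.
Round 3 (the firm proposes): the union can get 152.94 next round, worth 0.43 × 152.94 = 65.7642 now. The firm offers 65.7642 and keeps 300 − 65.7642 = 234.2358.
Round 2 (the union proposes): the firm can get 234.2358 next round, worth 0.86 × 234.2358 = 201.442788 now; the union offers that and keeps 98.557212.
Round 1 (the firm proposes): the union can get 98.557212 next round, worth 0.43 × 98.557212 = 42.37960116 now. The firm offers 42.37960116 and keeps 300 − 42.37960116 = 257.62039884.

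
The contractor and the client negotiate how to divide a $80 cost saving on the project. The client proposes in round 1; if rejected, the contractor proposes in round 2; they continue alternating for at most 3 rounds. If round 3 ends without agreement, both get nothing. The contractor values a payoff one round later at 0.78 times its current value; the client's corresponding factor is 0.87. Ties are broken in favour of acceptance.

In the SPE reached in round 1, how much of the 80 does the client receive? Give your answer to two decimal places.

71.89

Round 3 (the client proposes): rejection yields 0 for the contractor; the client offers 0 and keeps 80.
Round 2 (the contractor proposes): the client can get 80 next round, worth 0.87 × 80 = 69.6 now. The contractor offers 69.6 and keeps 80 − 69.6 = 10.4.
Round 1 (the client proposes): the contractor can get 10.4 next round, worth 0.78 × 10.4 = 8.112 now; the client offers that and keeps 71.888.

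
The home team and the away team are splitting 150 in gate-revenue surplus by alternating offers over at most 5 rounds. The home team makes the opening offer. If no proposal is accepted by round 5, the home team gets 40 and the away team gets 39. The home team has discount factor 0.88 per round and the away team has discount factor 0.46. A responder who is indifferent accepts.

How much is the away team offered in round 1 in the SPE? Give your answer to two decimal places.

18.02

By backward induction:
Round 5 (the home team proposes): the away team gets 39 if talks fail, so the home team offers 39 and keeps 111.
Round 4 (the away team proposes): the home team can get 111 next round, worth 0.88 × 111 = 97.68 now, so the away team offers 97.68, keeping 52.32.
Round 3 (the home team proposes): the away team can get 52.32 next round, worth 0.46 × 52.32 = 24.0672 now. The home team offers 24.0672 and keeps 150 − 24.0672 = 125.9328.
Round 2 (the away team proposes): the home team can get 125.9328 next round, worth 0.88 × 125.9328 = 110.820864 now. The away team offers 110.820864 and keeps 150 − 110.820864 = 39.179136.
Round 1 (the home team proposes): the away team can get 39.179136 next round, worth 0.46 × 39.179136 = 18.02240256 now, so the home team offers 18.02240256, keeping 131.97759744.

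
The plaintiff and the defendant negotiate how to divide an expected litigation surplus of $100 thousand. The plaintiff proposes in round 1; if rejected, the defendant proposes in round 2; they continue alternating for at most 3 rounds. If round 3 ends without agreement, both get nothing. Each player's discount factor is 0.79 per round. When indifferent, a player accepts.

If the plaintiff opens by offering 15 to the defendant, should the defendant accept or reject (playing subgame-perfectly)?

Work out the defendant's continuation value if the offer is rejected.
Round 3 (the plaintiff proposes): rejection yields 0 for the defendant; the plaintiff offers 0 and keeps 100.
Round 2 (the defendant proposes): the plaintiff can get 100 next round, worth 0.79 × 100 = 79 now, so the defendant offers 79, keeping 21.
So by rejecting in round 1, the defendant gets 21 next round, worth 0.79 × 21 = 16.59 now.
Offer 15 < 16.59, so the defendant rejects.

Reject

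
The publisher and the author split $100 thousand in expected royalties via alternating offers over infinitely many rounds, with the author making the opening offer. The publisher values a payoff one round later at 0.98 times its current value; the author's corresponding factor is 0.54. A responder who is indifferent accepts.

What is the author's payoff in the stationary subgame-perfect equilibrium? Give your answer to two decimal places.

When the author proposes, the publisher accepts any offer worth at least 0.98 times what the publisher would get by proposing next round; and vice versa.
This gives x = 100 − 0.98y and y = 100 − 0.54x, where x and y are each side's share when it proposes.
Hence (1 − 0.98·0.54)x = 100(1 − 0.98), i.e. 0.4708·x = 2.
x ≈ 4.2481; the publisher's share is 100 − x ≈ 95.7519.

4.25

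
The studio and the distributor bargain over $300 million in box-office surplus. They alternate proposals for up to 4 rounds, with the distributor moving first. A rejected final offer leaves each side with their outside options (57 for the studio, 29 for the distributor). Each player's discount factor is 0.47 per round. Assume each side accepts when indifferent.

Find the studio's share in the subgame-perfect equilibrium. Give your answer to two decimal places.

102.87

Round 4 (the studio proposes): the distributor gets 29 if talks fail, so the studio offers 29 and keeps 271.
Round 3 (the distributor proposes): the studio can get 271 next round, worth 0.47 × 271 = 127.37 now, so the distributor offers 127.37, keeping 172.63.
Round 2 (the studio proposes): the distributor can get 172.63 next round, worth 0.47 × 172.63 = 81.1361 now; the studio offers that and keeps 218.8639.
Round 1 (the distributor proposes): the studio can get 218.8639 next round, worth 0.47 × 218.8639 = 102.866033 now, so the distributor offers 102.866033, keeping 197.133967.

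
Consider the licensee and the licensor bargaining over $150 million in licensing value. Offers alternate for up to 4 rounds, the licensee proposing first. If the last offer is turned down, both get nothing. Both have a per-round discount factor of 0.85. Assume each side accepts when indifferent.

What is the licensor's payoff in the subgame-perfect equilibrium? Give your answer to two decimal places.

111.24

Work backward from the last round.
Round 4 (the licensor proposes): rejection yields 0 for the licensee; the licensor offers 0 and keeps 150.
Round 3 (the licensee proposes): the licensor can get 150 next round, worth 0.85 × 150 = 127.5 now. The licensee offers 127.5 and keeps 150 − 127.5 = 22.5.
Round 2 (the licensor proposes): the licensee can get 22.5 next round, worth 0.85 × 22.5 = 19.125 now; the licensor offers that and keeps 130.875.
Round 1 (the licensee proposes): the licensor can get 130.875 next round, worth 0.85 × 130.875 = 111.24375 now; the licensee offers that and keeps 38.75625.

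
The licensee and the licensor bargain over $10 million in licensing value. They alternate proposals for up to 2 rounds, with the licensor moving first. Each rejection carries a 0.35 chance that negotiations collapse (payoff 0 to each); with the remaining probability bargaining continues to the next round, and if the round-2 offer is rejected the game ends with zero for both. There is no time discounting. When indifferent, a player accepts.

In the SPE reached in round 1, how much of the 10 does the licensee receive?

6.5

By backward induction:
Round 2 (the licensee proposes): rejection yields 0 for the licensor; the licensee offers 0 and keeps 10.
Round 1 (the licensor proposes): rejecting gives the licensee an expected 0.65 × 10 = 6.5, so the licensor offers 6.5, keeping 3.5.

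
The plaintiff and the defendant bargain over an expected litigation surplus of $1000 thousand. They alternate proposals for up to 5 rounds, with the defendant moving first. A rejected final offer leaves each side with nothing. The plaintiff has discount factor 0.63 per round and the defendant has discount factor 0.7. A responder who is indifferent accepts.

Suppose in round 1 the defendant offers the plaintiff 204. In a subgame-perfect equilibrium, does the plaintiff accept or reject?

Round 5 (the defendant proposes): rejection yields 0 for the plaintiff; the defendant offers 0 and keeps 1000.
Round 4 (the plaintiff proposes): the defendant can get 1000 next round, worth 0.7 × 1000 = 700 now. The plaintiff offers 700 and keeps 1000 − 700 = 300.
Round 3 (the defendant proposes): the plaintiff can get 300 next round, worth 0.63 × 300 = 189 now. The defendant offers 189 and keeps 1000 − 189 = 811.
Round 2 (the plaintiff proposes): the defendant can get 811 next round, worth 0.7 × 811 = 567.7 now; the plaintiff offers that and keeps 432.3.
So by rejecting in round 1, the plaintiff gets 432.3 next round, worth 0.63 × 432.3 = 272.349 now.
Offer 204 < 272.349, so the plaintiff rejects.

Reject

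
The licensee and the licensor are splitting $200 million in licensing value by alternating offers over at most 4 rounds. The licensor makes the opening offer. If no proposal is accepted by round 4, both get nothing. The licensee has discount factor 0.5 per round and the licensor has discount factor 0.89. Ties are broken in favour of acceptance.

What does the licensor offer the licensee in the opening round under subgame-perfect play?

By backward induction:
Round 4 (the licensee proposes): rejection yields 0 for the licensor; the licensee offers 0 and keeps 200.
Round 3 (the licensor proposes): the licensee can get 200 next round, worth 0.5 × 200 = 100 now. The licensor offers 100 and keeps 200 − 100 = 100.
Round 2 (the licensee proposes): the licensor can get 100 next round, worth 0.89 × 100 = 89 now. The licensee offers 89 and keeps 200 − 89 = 111.
Round 1 (the licensor proposes): the licensee can get 111 next round, worth 0.5 × 111 = 55.5 now; the licensor offers that and keeps 144.5.

55.5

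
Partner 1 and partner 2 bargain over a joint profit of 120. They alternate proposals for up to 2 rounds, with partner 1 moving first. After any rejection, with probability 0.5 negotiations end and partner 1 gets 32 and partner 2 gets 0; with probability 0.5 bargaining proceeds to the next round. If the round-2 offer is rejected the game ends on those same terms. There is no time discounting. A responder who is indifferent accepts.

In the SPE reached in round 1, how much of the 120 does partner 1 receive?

76

Round 2 (partner 2 proposes): partner 1 gets 32 if talks fail, so partner 2 offers 32 and keeps 88.
Round 1 (partner 1 proposes): rejecting gives partner 2 an expected 0.5 × 88 = 44, so partner 1 offers 44, keeping 76.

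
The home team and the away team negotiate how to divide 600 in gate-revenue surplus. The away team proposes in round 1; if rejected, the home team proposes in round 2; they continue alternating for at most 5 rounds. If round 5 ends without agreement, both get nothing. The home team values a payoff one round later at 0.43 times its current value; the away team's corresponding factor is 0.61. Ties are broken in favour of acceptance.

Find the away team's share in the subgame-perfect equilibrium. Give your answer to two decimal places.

Work backward from the last round.
Round 5 (the away team proposes): rejection yields 0 for the home team; the away team offers 0 and keeps 600.
Round 4 (the home team proposes): the away team can get 600 next round, worth 0.61 × 600 = 366 now, so the home team offers 366, keeping 234.
Round 3 (the away team proposes): the home team can get 234 next round, worth 0.43 × 234 = 100.62 now; the away team offers that and keeps 499.38.
Round 2 (the home team proposes): the away team can get 499.38 next round, worth 0.61 × 499.38 = 304.6218 now; the home team offers that and keeps 295.3782.
Round 1 (the away team proposes): the home team can get 295.3782 next round, worth 0.43 × 295.3782 = 127.012626 now, so the away team offers 127.012626, keeping 472.987374.

472.99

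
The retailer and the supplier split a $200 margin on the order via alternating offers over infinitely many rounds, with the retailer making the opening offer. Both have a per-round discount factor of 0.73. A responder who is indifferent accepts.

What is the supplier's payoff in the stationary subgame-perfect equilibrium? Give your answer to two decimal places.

84.39

When the retailer proposes, the supplier accepts any offer worth at least 0.73 times what the supplier would get by proposing next round; and vice versa.
This gives x = 200 − 0.73y and y = 200 − 0.73x, where x and y are each side's share when it proposes.
Hence (1 − 0.73·0.73)x = 200(1 − 0.73), i.e. 0.4671·x = 54.
x ≈ 115.6069; the supplier's share is 200 − x ≈ 84.3931.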